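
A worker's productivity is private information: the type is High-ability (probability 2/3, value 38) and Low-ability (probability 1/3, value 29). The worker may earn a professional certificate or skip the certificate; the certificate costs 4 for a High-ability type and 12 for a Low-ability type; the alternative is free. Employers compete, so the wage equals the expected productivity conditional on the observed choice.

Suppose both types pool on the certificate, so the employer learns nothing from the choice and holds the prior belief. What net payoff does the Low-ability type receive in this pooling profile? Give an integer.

23

Pooled wage = 2/3·38 + 1/3·29 = 35.
Low-ability pays cost 12 for the certificate, so net payoff = 35 − 12 = 23.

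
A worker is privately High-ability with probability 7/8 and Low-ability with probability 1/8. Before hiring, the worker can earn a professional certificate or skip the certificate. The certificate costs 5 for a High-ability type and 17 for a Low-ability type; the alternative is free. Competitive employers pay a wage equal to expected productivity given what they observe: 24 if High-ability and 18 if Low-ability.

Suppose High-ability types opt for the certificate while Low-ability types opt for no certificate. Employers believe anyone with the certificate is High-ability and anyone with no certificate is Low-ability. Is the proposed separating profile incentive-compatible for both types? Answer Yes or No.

Under these beliefs, the certificate earns wage 24 and no certificate earns wage 18.
High-ability: the certificate nets 24 − 5 = 19; no certificate nets 18. High-ability prefers the certificate.
Low-ability: the certificate nets 24 − 17 = 7; no certificate nets 18. Low-ability prefers no certificate.
Neither type deviates, so the separating profile is an equilibrium.

Yes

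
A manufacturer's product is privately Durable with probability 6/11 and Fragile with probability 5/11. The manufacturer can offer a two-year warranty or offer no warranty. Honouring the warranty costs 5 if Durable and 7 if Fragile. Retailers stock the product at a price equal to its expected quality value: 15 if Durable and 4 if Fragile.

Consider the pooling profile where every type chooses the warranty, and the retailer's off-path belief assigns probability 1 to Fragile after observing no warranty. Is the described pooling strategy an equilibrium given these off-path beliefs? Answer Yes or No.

No

On path, the retailer holds the prior and pays 6/11·15 + 5/11·4 = 10. Off path (no warranty), believing Fragile, it pays 4.
Durable: the warranty nets 10 − 5 = 5; no warranty nets 4. Durable stays.
Fragile: the warranty nets 10 − 7 = 3; no warranty nets 4. Fragile would deviate.
A type deviates, so pooling fails.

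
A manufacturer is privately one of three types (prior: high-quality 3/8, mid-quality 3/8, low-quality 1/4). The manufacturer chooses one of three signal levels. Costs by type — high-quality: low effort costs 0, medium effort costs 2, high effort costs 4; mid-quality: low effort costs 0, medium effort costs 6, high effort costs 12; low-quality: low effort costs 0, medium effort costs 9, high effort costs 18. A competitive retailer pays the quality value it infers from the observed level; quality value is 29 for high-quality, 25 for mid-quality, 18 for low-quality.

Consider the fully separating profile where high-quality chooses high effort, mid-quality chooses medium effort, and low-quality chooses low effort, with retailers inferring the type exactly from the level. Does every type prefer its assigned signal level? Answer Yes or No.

Separating prices: high effort → 29, medium effort → 25, low effort → 18.
high-quality (assigned high effort): low effort: 18 − 0 = 18; medium effort: 25 − 2 = 23; high effort: 29 − 4 = 25. high-quality stays.
mid-quality (assigned medium effort): low effort: 18 − 0 = 18; medium effort: 25 − 6 = 19; high effort: 29 − 12 = 17. mid-quality stays.
low-quality (assigned low effort): low effort: 18 − 0 = 18; medium effort: 25 − 9 = 16; high effort: 29 − 18 = 11. low-quality stays.
Every type prefers its assigned level; separation holds.

Yes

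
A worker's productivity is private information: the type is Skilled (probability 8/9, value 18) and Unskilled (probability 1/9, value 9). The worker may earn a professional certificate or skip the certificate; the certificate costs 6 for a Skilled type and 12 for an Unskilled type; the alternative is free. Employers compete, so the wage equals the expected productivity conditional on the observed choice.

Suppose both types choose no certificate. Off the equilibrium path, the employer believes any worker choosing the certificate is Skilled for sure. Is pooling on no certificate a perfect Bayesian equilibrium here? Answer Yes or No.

Yes

On path, the employer holds the prior and pays 8/9·18 + 1/9·9 = 17. Off path (the certificate), believing Skilled, it pays 18.
Skilled: no certificate nets 17; the certificate nets 18 − 6 = 12. Skilled stays.
Unskilled: no certificate nets 17; the certificate nets 18 − 12 = 6. Unskilled stays.
No type deviates, so pooling is sustained.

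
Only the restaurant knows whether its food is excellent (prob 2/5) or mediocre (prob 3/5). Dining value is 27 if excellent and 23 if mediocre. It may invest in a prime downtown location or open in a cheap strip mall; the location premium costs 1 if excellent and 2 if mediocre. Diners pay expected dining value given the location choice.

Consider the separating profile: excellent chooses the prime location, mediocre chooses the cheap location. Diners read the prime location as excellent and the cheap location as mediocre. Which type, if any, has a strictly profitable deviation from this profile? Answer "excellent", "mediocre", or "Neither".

The prime location pays 27; the cheap location pays 23.
excellent: assigned the prime location, nets 27 − 1 = 26; deviating to the cheap location nets 23.
mediocre: assigned the cheap location, nets 23; deviating to the prime location nets 27 − 2 = 25.
The mediocre type gains 2 by deviating.

mediocre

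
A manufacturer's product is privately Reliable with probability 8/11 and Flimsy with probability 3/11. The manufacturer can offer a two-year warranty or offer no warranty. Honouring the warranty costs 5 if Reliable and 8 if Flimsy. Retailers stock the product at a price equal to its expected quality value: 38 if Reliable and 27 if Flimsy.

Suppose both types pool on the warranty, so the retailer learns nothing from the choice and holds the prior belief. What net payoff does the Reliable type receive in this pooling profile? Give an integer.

30

Pooled price = 8/11·38 + 3/11·27 = 35.
Reliable pays cost 5 for the warranty, so net payoff = 35 − 5 = 30.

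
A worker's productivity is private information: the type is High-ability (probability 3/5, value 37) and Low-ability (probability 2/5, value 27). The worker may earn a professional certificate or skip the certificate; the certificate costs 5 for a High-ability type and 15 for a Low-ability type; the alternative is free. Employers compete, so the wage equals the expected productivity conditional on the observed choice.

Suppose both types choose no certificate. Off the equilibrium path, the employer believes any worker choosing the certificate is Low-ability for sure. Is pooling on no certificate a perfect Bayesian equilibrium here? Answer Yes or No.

Yes

On path, the employer holds the prior and pays 3/5·37 + 2/5·27 = 33. Off path (the certificate), believing Low-ability, it pays 27.
High-ability: no certificate nets 33; the certificate nets 27 − 5 = 22. High-ability stays.
Low-ability: no certificate nets 33; the certificate nets 27 − 15 = 12. Low-ability stays.
No type deviates, so pooling is sustained.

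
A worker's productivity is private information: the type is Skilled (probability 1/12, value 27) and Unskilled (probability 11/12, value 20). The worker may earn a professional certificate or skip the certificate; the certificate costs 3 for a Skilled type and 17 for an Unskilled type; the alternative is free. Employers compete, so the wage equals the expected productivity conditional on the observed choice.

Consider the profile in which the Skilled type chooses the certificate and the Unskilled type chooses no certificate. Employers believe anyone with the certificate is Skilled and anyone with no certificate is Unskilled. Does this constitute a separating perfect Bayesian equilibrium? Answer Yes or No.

Under these beliefs, the certificate earns wage 27 and no certificate earns wage 20.
Skilled: the certificate nets 27 − 3 = 24; no certificate nets 20. Skilled prefers the certificate.
Unskilled: the certificate nets 27 − 17 = 10; no certificate nets 20. Unskilled prefers no certificate.
Neither type deviates, so the separating profile is an equilibrium.

Yes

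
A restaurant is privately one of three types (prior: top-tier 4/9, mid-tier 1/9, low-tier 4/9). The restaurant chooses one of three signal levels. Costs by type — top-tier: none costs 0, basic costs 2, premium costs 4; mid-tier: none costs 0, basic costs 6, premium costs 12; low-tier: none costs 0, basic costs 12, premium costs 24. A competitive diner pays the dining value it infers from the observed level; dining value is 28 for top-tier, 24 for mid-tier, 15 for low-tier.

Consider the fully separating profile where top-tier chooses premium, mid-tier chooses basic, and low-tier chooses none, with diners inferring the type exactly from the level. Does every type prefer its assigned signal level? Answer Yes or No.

Yes

Separating price premiums: premium → 28, basic → 24, none → 15.
top-tier (assigned premium): none: 15 − 0 = 15; basic: 24 − 2 = 22; premium: 28 − 4 = 24. top-tier stays.
mid-tier (assigned basic): none: 15 − 0 = 15; basic: 24 − 6 = 18; premium: 28 − 12 = 16. mid-tier stays.
low-tier (assigned none): none: 15 − 0 = 15; basic: 24 − 12 = 12; premium: 28 − 24 = 4. low-tier stays.
Every type prefers its assigned level; separation holds.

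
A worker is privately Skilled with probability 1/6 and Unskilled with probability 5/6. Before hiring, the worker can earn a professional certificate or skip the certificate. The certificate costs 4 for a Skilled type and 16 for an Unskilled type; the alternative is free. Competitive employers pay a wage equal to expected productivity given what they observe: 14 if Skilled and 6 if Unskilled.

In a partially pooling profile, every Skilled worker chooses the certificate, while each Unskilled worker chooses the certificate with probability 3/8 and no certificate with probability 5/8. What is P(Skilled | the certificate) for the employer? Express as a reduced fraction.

8/23

P(the certificate) = (1/6)·1 + (5/6)·(3/8) = 23/48.
By Bayes' rule, P(Skilled | the certificate) = (1/6) / (23/48) = 8/23.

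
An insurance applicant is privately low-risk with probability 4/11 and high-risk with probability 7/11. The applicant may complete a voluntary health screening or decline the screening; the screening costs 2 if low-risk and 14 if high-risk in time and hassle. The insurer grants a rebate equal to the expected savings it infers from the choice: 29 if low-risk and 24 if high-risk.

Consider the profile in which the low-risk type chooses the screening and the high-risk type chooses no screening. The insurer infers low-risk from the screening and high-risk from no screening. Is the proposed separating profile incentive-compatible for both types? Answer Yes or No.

Under these beliefs, the screening earns rebate 29 and no screening earns rebate 24.
low-risk: the screening nets 29 − 2 = 27; no screening nets 24. low-risk prefers the screening.
high-risk: the screening nets 29 − 14 = 15; no screening nets 24. high-risk prefers no screening.
Neither type deviates, so the separating profile is an equilibrium.

Yes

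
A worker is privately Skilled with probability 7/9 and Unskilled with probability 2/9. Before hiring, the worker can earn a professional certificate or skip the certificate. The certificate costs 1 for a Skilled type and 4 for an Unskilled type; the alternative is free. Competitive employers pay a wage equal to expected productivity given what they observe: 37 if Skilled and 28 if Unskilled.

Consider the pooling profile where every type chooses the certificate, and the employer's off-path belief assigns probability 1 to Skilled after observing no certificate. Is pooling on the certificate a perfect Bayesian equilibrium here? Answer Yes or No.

No

On path, the employer holds the prior and pays 7/9·37 + 2/9·28 = 35. Off path (no certificate), believing Skilled, it pays 37.
Skilled: the certificate nets 35 − 1 = 34; no certificate nets 37. Skilled would deviate.
Unskilled: the certificate nets 35 − 4 = 31; no certificate nets 37. Unskilled would deviate.
A type deviates, so pooling fails.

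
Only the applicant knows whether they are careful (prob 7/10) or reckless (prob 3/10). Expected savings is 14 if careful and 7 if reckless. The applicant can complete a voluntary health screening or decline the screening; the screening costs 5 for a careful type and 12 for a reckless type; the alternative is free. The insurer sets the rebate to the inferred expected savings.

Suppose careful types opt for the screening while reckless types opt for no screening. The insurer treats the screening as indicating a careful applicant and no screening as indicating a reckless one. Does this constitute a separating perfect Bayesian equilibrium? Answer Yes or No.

Under these beliefs, the screening earns rebate 14 and no screening earns rebate 7.
careful: the screening nets 14 − 5 = 9; no screening nets 7. careful prefers the screening.
reckless: the screening nets 14 − 12 = 2; no screening nets 7. reckless prefers no screening.
Neither type deviates, so the separating profile is an equilibrium.

Yes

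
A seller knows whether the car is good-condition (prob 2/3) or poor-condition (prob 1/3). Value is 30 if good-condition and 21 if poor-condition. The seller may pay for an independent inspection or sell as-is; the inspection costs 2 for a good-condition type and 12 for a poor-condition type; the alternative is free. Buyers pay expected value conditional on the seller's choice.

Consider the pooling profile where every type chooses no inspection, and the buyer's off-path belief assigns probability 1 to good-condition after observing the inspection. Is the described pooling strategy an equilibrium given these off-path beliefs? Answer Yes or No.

No

On path, the buyer holds the prior and pays 2/3·30 + 1/3·21 = 27. Off path (the inspection), believing good-condition, it pays 30.
good-condition: no inspection nets 27; the inspection nets 30 − 2 = 28. good-condition would deviate.
poor-condition: no inspection nets 27; the inspection nets 30 − 12 = 18. poor-condition stays.
A type deviates, so pooling fails.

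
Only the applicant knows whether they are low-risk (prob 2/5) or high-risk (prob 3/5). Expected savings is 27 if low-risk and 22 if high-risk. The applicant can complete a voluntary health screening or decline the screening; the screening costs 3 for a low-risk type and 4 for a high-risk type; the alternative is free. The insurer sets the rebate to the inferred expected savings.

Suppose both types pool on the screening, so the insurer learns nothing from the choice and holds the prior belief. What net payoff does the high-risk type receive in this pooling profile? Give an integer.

Pooled rebate = 2/5·27 + 3/5·22 = 24.
high-risk pays cost 4 for the screening, so net payoff = 24 − 4 = 20.

20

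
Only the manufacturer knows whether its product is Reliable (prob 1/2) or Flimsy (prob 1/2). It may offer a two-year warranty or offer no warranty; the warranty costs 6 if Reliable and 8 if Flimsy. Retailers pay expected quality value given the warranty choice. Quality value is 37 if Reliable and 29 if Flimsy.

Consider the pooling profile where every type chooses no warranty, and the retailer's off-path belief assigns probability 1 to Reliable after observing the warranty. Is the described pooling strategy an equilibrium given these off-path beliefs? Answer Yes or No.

Yes

On path, the retailer holds the prior and pays 1/2·37 + 1/2·29 = 33. Off path (the warranty), believing Reliable, it pays 37.
Reliable: no warranty nets 33; the warranty nets 37 − 6 = 31. Reliable stays.
Flimsy: no warranty nets 33; the warranty nets 37 − 8 = 29. Flimsy stays.
No type deviates, so pooling is sustained.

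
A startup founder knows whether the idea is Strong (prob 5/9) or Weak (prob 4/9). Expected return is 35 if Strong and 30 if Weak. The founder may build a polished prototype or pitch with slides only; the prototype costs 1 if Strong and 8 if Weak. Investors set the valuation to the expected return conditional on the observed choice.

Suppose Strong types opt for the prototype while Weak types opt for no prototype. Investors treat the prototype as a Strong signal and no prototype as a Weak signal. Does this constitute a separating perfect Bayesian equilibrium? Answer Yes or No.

Under these beliefs, the prototype earns valuation 35 and no prototype earns valuation 30.
Strong: the prototype nets 35 − 1 = 34; no prototype nets 30. Strong prefers the prototype.
Weak: the prototype nets 35 − 8 = 27; no prototype nets 30. Weak prefers no prototype.
Neither type deviates, so the separating profile is an equilibrium.

Yes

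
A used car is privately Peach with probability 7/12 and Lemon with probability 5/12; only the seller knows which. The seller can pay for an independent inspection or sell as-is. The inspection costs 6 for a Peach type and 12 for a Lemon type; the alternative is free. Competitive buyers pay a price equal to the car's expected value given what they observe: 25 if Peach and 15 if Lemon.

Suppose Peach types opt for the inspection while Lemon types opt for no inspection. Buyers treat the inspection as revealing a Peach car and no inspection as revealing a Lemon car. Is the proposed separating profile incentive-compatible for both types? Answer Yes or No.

Under these beliefs, the inspection earns price 25 and no inspection earns price 15.
Peach: the inspection nets 25 − 6 = 19; no inspection nets 15. Peach prefers the inspection.
Lemon: the inspection nets 25 − 12 = 13; no inspection nets 15. Lemon prefers no inspection.
Neither type deviates, so the separating profile is an equilibrium.

Yes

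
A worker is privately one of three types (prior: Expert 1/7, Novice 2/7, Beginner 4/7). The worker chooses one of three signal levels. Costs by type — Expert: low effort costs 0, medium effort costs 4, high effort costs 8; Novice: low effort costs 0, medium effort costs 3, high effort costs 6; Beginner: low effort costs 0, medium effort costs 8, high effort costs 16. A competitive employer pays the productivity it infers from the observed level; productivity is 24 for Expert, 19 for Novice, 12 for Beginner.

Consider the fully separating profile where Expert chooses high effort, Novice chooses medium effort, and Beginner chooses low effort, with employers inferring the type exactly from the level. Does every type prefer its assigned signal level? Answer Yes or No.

No

Separating wages: high effort → 24, medium effort → 19, low effort → 12.
Expert (assigned high effort): low effort: 12 − 0 = 12; medium effort: 19 − 4 = 15; high effort: 24 − 8 = 16. Expert stays.
Novice (assigned medium effort): low effort: 12 − 0 = 12; medium effort: 19 − 3 = 16; high effort: 24 − 6 = 18. Novice prefers high effort.
Beginner (assigned low effort): low effort: 12 − 0 = 12; medium effort: 19 − 8 = 11; high effort: 24 − 16 = 8. Beginner stays.
At least one type deviates; the separating profile fails.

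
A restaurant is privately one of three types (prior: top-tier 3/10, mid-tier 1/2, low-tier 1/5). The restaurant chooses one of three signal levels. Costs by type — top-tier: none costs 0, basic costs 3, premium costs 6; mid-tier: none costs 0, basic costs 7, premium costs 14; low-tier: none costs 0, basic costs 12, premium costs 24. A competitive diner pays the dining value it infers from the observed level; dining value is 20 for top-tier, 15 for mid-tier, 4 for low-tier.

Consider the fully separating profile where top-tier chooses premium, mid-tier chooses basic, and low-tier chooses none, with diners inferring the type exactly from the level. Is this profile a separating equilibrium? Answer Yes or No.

Separating price premiums: premium → 20, basic → 15, none → 4.
top-tier (assigned premium): none: 4 − 0 = 4; basic: 15 − 3 = 12; premium: 20 − 6 = 14. top-tier stays.
mid-tier (assigned basic): none: 4 − 0 = 4; basic: 15 − 7 = 8; premium: 20 − 14 = 6. mid-tier stays.
low-tier (assigned none): none: 4 − 0 = 4; basic: 15 − 12 = 3; premium: 20 − 24 = -4. low-tier stays.
Every type prefers its assigned level; separation holds.

Yes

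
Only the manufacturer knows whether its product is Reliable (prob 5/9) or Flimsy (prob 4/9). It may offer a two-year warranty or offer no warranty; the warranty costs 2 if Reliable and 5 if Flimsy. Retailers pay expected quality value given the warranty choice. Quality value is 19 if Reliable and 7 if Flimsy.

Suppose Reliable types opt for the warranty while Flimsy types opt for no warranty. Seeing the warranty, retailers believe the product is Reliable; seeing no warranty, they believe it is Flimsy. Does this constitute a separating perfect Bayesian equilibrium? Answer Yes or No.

No

Under these beliefs, the warranty earns price 19 and no warranty earns price 7.
Reliable: the warranty nets 19 − 2 = 17; no warranty nets 7. Reliable prefers the warranty.
Flimsy: the warranty nets 19 − 5 = 14; no warranty nets 7. Flimsy would deviate to the warranty.
Flimsy has a profitable deviation, so the profile is not an equilibrium.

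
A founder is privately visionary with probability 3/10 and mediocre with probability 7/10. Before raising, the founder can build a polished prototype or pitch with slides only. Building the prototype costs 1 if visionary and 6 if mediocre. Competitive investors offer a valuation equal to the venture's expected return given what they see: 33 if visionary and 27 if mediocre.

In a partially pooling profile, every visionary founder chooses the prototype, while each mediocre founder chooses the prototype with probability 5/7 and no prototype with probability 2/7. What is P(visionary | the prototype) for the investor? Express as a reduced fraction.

P(the prototype) = (3/10)·1 + (7/10)·(5/7) = 4/5.
By Bayes' rule, P(visionary | the prototype) = (3/10) / (4/5) = 3/8.

3/8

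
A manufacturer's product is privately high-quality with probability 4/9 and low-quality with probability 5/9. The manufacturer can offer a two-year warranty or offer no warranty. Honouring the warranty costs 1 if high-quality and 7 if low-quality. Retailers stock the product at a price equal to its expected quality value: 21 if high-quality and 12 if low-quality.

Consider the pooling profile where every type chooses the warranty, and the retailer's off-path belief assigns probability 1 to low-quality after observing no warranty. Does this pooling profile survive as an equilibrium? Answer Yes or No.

On path, the retailer holds the prior and pays 4/9·21 + 5/9·12 = 16. Off path (no warranty), believing low-quality, it pays 12.
high-quality: the warranty nets 16 − 1 = 15; no warranty nets 12. high-quality stays.
low-quality: the warranty nets 16 − 7 = 9; no warranty nets 12. low-quality would deviate.
A type deviates, so pooling fails.

No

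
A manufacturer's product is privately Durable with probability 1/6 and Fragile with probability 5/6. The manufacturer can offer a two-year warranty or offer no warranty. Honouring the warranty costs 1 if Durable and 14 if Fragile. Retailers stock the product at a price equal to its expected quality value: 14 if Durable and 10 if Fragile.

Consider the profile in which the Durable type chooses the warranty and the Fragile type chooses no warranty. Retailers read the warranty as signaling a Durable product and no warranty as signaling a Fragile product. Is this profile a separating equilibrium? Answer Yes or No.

Yes

Under these beliefs, the warranty earns price 14 and no warranty earns price 10.
Durable: the warranty nets 14 − 1 = 13; no warranty nets 10. Durable prefers the warranty.
Fragile: the warranty nets 14 − 14 = 0; no warranty nets 10. Fragile prefers no warranty.
Neither type deviates, so the separating profile is an equilibrium.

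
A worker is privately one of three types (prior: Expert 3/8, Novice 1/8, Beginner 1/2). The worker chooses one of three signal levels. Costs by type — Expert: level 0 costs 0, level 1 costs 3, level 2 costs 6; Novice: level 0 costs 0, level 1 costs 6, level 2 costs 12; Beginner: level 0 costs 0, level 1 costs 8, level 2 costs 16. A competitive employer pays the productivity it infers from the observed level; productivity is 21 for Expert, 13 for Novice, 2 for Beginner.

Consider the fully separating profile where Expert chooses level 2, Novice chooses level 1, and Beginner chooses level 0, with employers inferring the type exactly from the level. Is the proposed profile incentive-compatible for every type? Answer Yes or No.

Separating wages: level 2 → 21, level 1 → 13, level 0 → 2.
Expert (assigned level 2): level 0: 2 − 0 = 2; level 1: 13 − 3 = 10; level 2: 21 − 6 = 15. Expert stays.
Novice (assigned level 1): level 0: 2 − 0 = 2; level 1: 13 − 6 = 7; level 2: 21 − 12 = 9. Novice prefers level 2.
Beginner (assigned level 0): level 0: 2 − 0 = 2; level 1: 13 − 8 = 5; level 2: 21 − 16 = 5. Beginner prefers level 1.
At least one type deviates; the separating profile fails.

No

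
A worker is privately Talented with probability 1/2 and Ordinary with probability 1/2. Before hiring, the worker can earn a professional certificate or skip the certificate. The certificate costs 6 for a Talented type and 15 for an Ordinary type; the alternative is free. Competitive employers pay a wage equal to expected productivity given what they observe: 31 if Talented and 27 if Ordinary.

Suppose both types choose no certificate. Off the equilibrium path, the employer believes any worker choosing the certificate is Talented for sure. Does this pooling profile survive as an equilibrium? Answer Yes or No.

On path, the employer holds the prior and pays 1/2·31 + 1/2·27 = 29. Off path (the certificate), believing Talented, it pays 31.
Talented: no certificate nets 29; the certificate nets 31 − 6 = 25. Talented stays.
Ordinary: no certificate nets 29; the certificate nets 31 − 15 = 16. Ordinary stays.
No type deviates, so pooling is sustained.

Yes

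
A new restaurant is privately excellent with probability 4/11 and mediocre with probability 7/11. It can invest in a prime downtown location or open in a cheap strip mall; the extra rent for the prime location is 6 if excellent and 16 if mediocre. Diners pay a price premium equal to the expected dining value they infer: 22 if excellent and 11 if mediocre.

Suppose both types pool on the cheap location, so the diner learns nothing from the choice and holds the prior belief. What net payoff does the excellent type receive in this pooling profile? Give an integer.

Pooled price premium = 4/11·22 + 7/11·11 = 15.
excellent pays no cost for the cheap location, so net payoff = 15.

15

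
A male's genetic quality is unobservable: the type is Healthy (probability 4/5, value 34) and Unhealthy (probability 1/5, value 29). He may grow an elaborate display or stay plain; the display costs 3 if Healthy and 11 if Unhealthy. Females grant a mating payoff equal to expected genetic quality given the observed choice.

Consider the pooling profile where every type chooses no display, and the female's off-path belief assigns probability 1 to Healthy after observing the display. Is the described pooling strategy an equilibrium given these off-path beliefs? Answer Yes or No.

On path, the female holds the prior and pays 4/5·34 + 1/5·29 = 33. Off path (the display), believing Healthy, it pays 34.
Healthy: no display nets 33; the display nets 34 − 3 = 31. Healthy stays.
Unhealthy: no display nets 33; the display nets 34 − 11 = 23. Unhealthy stays.
No type deviates, so pooling is sustained.

Yes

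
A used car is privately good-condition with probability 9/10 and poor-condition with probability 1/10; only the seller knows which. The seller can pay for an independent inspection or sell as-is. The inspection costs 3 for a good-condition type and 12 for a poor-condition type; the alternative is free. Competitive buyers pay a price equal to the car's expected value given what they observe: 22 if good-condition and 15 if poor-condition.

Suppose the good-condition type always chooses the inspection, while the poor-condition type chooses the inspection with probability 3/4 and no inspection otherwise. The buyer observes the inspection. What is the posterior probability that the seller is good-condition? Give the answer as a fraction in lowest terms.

P(the inspection) = (9/10)·1 + (1/10)·(3/4) = 39/40.
By Bayes' rule, P(good-condition | the inspection) = (9/10) / (39/40) = 12/13.

12/13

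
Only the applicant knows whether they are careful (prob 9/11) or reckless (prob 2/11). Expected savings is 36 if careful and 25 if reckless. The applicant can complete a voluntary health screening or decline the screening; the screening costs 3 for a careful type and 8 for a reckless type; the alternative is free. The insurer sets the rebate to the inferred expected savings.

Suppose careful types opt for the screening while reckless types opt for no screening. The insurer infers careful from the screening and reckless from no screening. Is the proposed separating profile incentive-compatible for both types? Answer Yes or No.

Under these beliefs, the screening earns rebate 36 and no screening earns rebate 25.
careful: the screening nets 36 − 3 = 33; no screening nets 25. careful prefers the screening.
reckless: the screening nets 36 − 8 = 28; no screening nets 25. reckless would deviate to the screening.
reckless has a profitable deviation, so the profile is not an equilibrium.

No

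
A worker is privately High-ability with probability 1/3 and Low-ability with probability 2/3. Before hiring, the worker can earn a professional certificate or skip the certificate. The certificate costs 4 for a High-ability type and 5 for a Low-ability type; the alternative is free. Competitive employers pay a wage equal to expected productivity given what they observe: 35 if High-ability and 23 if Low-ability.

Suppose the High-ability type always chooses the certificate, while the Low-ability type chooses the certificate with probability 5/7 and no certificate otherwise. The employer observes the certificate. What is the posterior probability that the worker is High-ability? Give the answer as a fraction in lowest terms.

P(the certificate) = (1/3)·1 + (2/3)·(5/7) = 17/21.
By Bayes' rule, P(High-ability | the certificate) = (1/3) / (17/21) = 7/17.

7/17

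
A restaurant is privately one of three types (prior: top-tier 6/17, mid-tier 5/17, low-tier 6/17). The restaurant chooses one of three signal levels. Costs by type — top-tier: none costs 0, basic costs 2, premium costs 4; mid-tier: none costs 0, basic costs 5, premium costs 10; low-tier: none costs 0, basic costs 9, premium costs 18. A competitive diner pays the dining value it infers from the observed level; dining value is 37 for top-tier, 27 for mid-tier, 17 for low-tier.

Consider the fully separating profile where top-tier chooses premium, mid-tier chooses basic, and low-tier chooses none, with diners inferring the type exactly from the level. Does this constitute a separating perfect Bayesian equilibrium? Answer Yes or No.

No

Separating price premiums: premium → 37, basic → 27, none → 17.
top-tier (assigned premium): none: 17 − 0 = 17; basic: 27 − 2 = 25; premium: 37 − 4 = 33. top-tier stays.
mid-tier (assigned basic): none: 17 − 0 = 17; basic: 27 − 5 = 22; premium: 37 − 10 = 27. mid-tier prefers premium.
low-tier (assigned none): none: 17 − 0 = 17; basic: 27 − 9 = 18; premium: 37 − 18 = 19. low-tier prefers premium.
At least one type deviates; the separating profile fails.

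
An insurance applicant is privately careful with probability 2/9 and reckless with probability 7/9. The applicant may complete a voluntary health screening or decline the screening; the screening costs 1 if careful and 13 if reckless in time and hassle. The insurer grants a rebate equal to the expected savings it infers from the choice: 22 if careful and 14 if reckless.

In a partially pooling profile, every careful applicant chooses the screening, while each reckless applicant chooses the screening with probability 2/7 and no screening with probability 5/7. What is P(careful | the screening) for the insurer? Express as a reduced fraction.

1/2

P(the screening) = (2/9)·1 + (7/9)·(2/7) = 4/9.
By Bayes' rule, P(careful | the screening) = (2/9) / (4/9) = 1/2.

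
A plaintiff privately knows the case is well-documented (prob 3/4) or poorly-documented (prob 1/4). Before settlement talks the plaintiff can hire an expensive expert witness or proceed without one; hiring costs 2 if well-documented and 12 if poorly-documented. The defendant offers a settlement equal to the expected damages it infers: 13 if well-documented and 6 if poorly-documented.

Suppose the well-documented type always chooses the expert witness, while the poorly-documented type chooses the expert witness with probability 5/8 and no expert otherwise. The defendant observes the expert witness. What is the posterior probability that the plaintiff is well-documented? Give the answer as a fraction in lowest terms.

24/29

P(the expert witness) = (3/4)·1 + (1/4)·(5/8) = 29/32.
By Bayes' rule, P(well-documented | the expert witness) = (3/4) / (29/32) = 24/29.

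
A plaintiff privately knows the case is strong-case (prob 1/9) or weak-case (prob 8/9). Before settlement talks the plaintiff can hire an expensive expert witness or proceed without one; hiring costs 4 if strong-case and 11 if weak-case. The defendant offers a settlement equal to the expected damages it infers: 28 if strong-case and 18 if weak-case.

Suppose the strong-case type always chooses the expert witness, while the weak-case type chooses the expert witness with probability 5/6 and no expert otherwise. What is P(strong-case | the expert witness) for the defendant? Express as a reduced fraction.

P(the expert witness) = (1/9)·1 + (8/9)·(5/6) = 23/27.
By Bayes' rule, P(strong-case | the expert witness) = (1/9) / (23/27) = 3/23.

3/23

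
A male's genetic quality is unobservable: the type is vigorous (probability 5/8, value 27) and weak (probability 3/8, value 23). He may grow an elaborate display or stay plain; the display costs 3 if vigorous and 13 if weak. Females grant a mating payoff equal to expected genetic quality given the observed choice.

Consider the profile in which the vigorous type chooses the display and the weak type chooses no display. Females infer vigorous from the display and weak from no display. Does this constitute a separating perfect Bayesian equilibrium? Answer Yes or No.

Yes

Under these beliefs, the display earns mating payoff 27 and no display earns mating payoff 23.
vigorous: the display nets 27 − 3 = 24; no display nets 23. vigorous prefers the display.
weak: the display nets 27 − 13 = 14; no display nets 23. weak prefers no display.
Neither type deviates, so the separating profile is an equilibrium.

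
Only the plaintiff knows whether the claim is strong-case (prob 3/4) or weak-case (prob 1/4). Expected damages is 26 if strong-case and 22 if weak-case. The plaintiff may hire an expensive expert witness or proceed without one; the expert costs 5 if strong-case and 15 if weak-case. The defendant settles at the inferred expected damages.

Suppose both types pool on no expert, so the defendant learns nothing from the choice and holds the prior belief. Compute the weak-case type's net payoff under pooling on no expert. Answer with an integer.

Pooled settlement = 3/4·26 + 1/4·22 = 25.
weak-case pays no cost for no expert, so net payoff = 25.

25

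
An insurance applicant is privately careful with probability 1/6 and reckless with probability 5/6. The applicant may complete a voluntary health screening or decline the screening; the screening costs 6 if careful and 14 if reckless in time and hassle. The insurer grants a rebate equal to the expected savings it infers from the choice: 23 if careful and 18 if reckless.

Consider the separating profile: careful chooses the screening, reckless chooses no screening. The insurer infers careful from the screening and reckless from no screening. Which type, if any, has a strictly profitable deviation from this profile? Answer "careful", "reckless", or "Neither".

The screening pays 23; no screening pays 18.
careful: assigned the screening, nets 23 − 6 = 17; deviating to no screening nets 18.
reckless: assigned no screening, nets 18; deviating to the screening nets 23 − 14 = 9.
The careful type gains 1 by deviating.

careful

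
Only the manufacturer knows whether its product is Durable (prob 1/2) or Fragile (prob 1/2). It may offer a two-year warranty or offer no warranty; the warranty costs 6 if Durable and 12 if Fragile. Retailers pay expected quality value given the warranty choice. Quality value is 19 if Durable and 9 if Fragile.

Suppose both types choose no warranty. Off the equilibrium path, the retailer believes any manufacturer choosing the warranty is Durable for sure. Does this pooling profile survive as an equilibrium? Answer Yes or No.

On path, the retailer holds the prior and pays 1/2·19 + 1/2·9 = 14. Off path (the warranty), believing Durable, it pays 19.
Durable: no warranty nets 14; the warranty nets 19 − 6 = 13. Durable stays.
Fragile: no warranty nets 14; the warranty nets 19 − 12 = 7. Fragile stays.
No type deviates, so pooling is sustained.

Yes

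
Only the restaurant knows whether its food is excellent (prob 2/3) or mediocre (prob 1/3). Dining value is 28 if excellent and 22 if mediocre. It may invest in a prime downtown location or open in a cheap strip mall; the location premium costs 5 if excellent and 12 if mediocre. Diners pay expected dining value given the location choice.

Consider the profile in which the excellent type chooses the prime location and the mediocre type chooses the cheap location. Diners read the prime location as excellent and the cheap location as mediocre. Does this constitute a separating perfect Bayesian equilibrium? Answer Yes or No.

Under these beliefs, the prime location earns price premium 28 and the cheap location earns price premium 22.
excellent: the prime location nets 28 − 5 = 23; the cheap location nets 22. excellent prefers the prime location.
mediocre: the prime location nets 28 − 12 = 16; the cheap location nets 22. mediocre prefers the cheap location.
Neither type deviates, so the separating profile is an equilibrium.

Yes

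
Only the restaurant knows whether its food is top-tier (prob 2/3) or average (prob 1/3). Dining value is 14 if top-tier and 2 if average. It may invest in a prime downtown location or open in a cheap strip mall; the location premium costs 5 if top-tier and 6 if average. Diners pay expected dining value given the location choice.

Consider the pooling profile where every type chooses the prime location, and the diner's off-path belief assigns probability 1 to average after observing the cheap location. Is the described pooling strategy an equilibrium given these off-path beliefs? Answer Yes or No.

Yes

On path, the diner holds the prior and pays 2/3·14 + 1/3·2 = 10. Off path (the cheap location), believing average, it pays 2.
top-tier: the prime location nets 10 − 5 = 5; the cheap location nets 2. top-tier stays.
average: the prime location nets 10 − 6 = 4; the cheap location nets 2. average stays.
No type deviates, so pooling is sustained.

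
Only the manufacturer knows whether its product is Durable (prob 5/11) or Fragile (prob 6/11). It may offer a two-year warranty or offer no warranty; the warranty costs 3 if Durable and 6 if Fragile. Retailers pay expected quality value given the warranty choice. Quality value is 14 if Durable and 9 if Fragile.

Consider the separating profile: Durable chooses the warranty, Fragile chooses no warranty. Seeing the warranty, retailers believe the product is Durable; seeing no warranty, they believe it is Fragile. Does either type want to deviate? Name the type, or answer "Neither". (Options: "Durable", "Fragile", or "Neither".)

The warranty pays 14; no warranty pays 9.
Durable: assigned the warranty, nets 14 − 3 = 11; deviating to no warranty nets 9.
Fragile: assigned no warranty, nets 9; deviating to the warranty nets 14 − 6 = 8.
Both types strictly prefer their assigned action; no profitable deviation.

Neither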